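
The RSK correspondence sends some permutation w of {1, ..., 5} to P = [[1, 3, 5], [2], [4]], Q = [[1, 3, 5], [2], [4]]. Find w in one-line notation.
4 2 3 1 5

Reverse the RSK construction: for i from n down to 1, find the cell of Q containing i, remove the entry at that cell from P, and reverse-bump it up through P; the value ejected from row 1 is w(i).

Step i=5: Q has 5 at row 1, column 3; remove that cell from P, ejecting 5. So w(5) = 5. P is now [[1, 3], [2], [4]].
Step i=4: Q has 4 at row 3, column 1; remove 4 from row 3 of P and reverse-bump: 4 enters row 2 and ejects 2; 2 enters row 1 and ejects 1. So w(4) = 1. P is now [[2, 3], [4]].
Step i=3: Q has 3 at row 1, column 2; remove that cell from P, ejecting 3. So w(3) = 3. P is now [[2], [4]].
Step i=2: Q has 2 at row 2, column 1; remove 4 from row 2 of P and reverse-bump: 4 enters row 1 and ejects 2. So w(2) = 2. P is now [[4]].
Step i=1: Q has 1 at row 1, column 1; remove that cell from P, ejecting 4. So w(1) = 4. P is now [].

So w = 4 2 3 1 5.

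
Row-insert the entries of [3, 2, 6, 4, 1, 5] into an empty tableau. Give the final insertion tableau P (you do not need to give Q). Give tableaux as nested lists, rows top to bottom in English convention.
P = [[1, 4, 5], [2, 6], [3]]

After inserting 3: P = [[3]].
After inserting 2: P = [[2], [3]].
After inserting 6: P = [[2, 6], [3]].
After inserting 4: P = [[2, 4], [3, 6]].
After inserting 1: P = [[1, 4], [2, 6], [3]].
After inserting 5: P = [[1, 4, 5], [2, 6], [3]].

So P = [[1, 4, 5], [2, 6], [3]].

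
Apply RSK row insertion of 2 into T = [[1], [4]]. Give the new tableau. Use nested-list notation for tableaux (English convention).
2 is larger than every entry of row 1, so it is appended to row 1. The new tableau is [[1, 2], [4]].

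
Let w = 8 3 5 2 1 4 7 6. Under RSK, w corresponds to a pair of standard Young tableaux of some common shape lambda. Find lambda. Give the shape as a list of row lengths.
[3, 3, 1, 1]

Row-insert each entry into an empty tableau.

After inserting 8: P = [[8]].
After inserting 3: P = [[3], [8]].
After inserting 5: P = [[3, 5], [8]].
After inserting 2: P = [[2, 5], [3], [8]].
After inserting 1: P = [[1, 5], [2], [3], [8]].
After inserting 4: P = [[1, 4], [2, 5], [3], [8]].
After inserting 7: P = [[1, 4, 7], [2, 5], [3], [8]].
After inserting 6: P = [[1, 4, 6], [2, 5, 7], [3], [8]].

The final insertion tableau P = [[1, 4, 6], [2, 5, 7], [3], [8]] has shape [3, 3, 1, 1].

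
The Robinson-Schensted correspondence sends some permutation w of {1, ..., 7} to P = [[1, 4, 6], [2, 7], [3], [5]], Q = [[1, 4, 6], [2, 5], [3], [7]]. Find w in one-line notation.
Reverse the RSK construction: for i from n down to 1, find the cell of Q containing i, remove the entry at that cell from P, and reverse-bump it up through P; the value ejected from row 1 is w(i).

Step i=7: Q has 7 at row 4, column 1; remove 5 from row 4 of P and reverse-bump: 5 enters row 3 and ejects 3; 3 enters row 2 and ejects 2; 2 enters row 1 and ejects 1. So w(7) = 1. P is now [[2, 4, 6], [3, 7], [5]].
Step i=6: Q has 6 at row 1, column 3; remove that cell from P, ejecting 6. So w(6) = 6. P is now [[2, 4], [3, 7], [5]].
Step i=5: Q has 5 at row 2, column 2; remove 7 from row 2 of P and reverse-bump: 7 enters row 1 and ejects 4. So w(5) = 4. P is now [[2, 7], [3], [5]].
Step i=4: Q has 4 at row 1, column 2; remove that cell from P, ejecting 7. So w(4) = 7. P is now [[2], [3], [5]].
Step i=3: Q has 3 at row 3, column 1; remove 5 from row 3 of P and reverse-bump: 5 enters row 2 and ejects 3; 3 enters row 1 and ejects 2. So w(3) = 2. P is now [[3], [5]].
Step i=2: Q has 2 at row 2, column 1; remove 5 from row 2 of P and reverse-bump: 5 enters row 1 and ejects 3. So w(2) = 3. P is now [[5]].
Step i=1: Q has 1 at row 1, column 1; remove that cell from P, ejecting 5. So w(1) = 5. P is now [].

So w = 5 3 2 7 4 6 1.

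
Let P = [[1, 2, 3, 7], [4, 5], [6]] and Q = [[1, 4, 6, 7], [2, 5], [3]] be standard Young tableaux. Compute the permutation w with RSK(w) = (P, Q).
6 4 1 5 2 3 7

Reverse the RSK construction: for i from n down to 1, find the cell of Q containing i, remove the entry at that cell from P, and reverse-bump it up through P; the value ejected from row 1 is w(i).

Step i=7: Q has 7 at row 1, column 4; remove that cell from P, ejecting 7. So w(7) = 7. P is now [[1, 2, 3], [4, 5], [6]].
Step i=6: Q has 6 at row 1, column 3; remove that cell from P, ejecting 3. So w(6) = 3. P is now [[1, 2], [4, 5], [6]].
Step i=5: Q has 5 at row 2, column 2; remove 5 from row 2 of P and reverse-bump: 5 enters row 1 and ejects 2. So w(5) = 2. P is now [[1, 5], [4], [6]].
Step i=4: Q has 4 at row 1, column 2; remove that cell from P, ejecting 5. So w(4) = 5. P is now [[1], [4], [6]].
Step i=3: Q has 3 at row 3, column 1; remove 6 from row 3 of P and reverse-bump: 6 enters row 2 and ejects 4; 4 enters row 1 and ejects 1. So w(3) = 1. P is now [[4], [6]].
Step i=2: Q has 2 at row 2, column 1; remove 6 from row 2 of P and reverse-bump: 6 enters row 1 and ejects 4. So w(2) = 4. P is now [[6]].
Step i=1: Q has 1 at row 1, column 1; remove that cell from P, ejecting 6. So w(1) = 6. P is now [].

So w = 6 4 1 5 2 3 7.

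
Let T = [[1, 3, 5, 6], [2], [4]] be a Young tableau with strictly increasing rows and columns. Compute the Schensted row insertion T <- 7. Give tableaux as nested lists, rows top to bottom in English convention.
7 is larger than every entry of row 1, so it is appended to row 1. The new tableau is [[1, 3, 5, 6, 7], [2], [4]].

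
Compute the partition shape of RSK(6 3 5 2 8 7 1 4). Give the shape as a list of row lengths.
Row-insert each entry into an empty tableau.

After inserting 6: P = [[6]].
After inserting 3: P = [[3], [6]].
After inserting 5: P = [[3, 5], [6]].
After inserting 2: P = [[2, 5], [3], [6]].
After inserting 8: P = [[2, 5, 8], [3], [6]].
After inserting 7: P = [[2, 5, 7], [3, 8], [6]].
After inserting 1: P = [[1, 5, 7], [2, 8], [3], [6]].
After inserting 4: P = [[1, 4, 7], [2, 5], [3, 8], [6]].

The final insertion tableau P = [[1, 4, 7], [2, 5], [3, 8], [6]] has shape [3, 2, 2, 1].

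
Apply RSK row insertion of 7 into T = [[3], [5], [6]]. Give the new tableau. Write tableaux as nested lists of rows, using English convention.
7 is larger than every entry of row 1, so it is appended to row 1. The new tableau is [[3, 7], [5], [6]].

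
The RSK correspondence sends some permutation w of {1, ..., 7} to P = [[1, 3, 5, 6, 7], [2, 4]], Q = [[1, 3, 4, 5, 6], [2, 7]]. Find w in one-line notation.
Reverse the RSK construction: for i from n down to 1, find the cell of Q containing i, remove the entry at that cell from P, and reverse-bump it up through P; the value ejected from row 1 is w(i).

Step i=7: Q has 7 at row 2, column 2; remove 4 from row 2 of P and reverse-bump: 4 enters row 1 and ejects 3. So w(7) = 3. P is now [[1, 4, 5, 6, 7], [2]].
Step i=6: Q has 6 at row 1, column 5; remove that cell from P, ejecting 7. So w(6) = 7. P is now [[1, 4, 5, 6], [2]].
Step i=5: Q has 5 at row 1, column 4; remove that cell from P, ejecting 6. So w(5) = 6. P is now [[1, 4, 5], [2]].
Step i=4: Q has 4 at row 1, column 3; remove that cell from P, ejecting 5. So w(4) = 5. P is now [[1, 4], [2]].
Step i=3: Q has 3 at row 1, column 2; remove that cell from P, ejecting 4. So w(3) = 4. P is now [[1], [2]].
Step i=2: Q has 2 at row 2, column 1; remove 2 from row 2 of P and reverse-bump: 2 enters row 1 and ejects 1. So w(2) = 1. P is now [[2]].
Step i=1: Q has 1 at row 1, column 1; remove that cell from P, ejecting 2. So w(1) = 2. P is now [].

So w = 2 1 4 5 6 7 3.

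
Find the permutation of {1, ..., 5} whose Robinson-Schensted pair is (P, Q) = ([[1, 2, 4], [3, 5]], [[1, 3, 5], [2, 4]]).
3 1 5 2 4

Reverse the RSK construction: for i from n down to 1, find the cell of Q containing i, remove the entry at that cell from P, and reverse-bump it up through P; the value ejected from row 1 is w(i).

Step i=5: Q has 5 at row 1, column 3; remove that cell from P, ejecting 4. So w(5) = 4. P is now [[1, 2], [3, 5]].
Step i=4: Q has 4 at row 2, column 2; remove 5 from row 2 of P and reverse-bump: 5 enters row 1 and ejects 2. So w(4) = 2. P is now [[1, 5], [3]].
Step i=3: Q has 3 at row 1, column 2; remove that cell from P, ejecting 5. So w(3) = 5. P is now [[1], [3]].
Step i=2: Q has 2 at row 2, column 1; remove 3 from row 2 of P and reverse-bump: 3 enters row 1 and ejects 1. So w(2) = 1. P is now [[3]].
Step i=1: Q has 1 at row 1, column 1; remove that cell from P, ejecting 3. So w(1) = 3. P is now [].

So w = 3 1 5 2 4.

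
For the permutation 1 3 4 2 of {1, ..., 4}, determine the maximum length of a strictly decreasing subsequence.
2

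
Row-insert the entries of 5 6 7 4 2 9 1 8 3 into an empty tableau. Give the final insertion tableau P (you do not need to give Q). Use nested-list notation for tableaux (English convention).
Insert 5: appended to row 1. P = [[5]].
Insert 6: appended to row 1. P = [[5, 6]].
Insert 7: appended to row 1. P = [[5, 6, 7]].
Insert 4: 4 bumps 5 from row 1; 5 starts row 2. P = [[4, 6, 7], [5]].
Insert 2: 2 bumps 4 from row 1; 4 bumps 5 from row 2; 5 starts row 3. P = [[2, 6, 7], [4], [5]].
Insert 9: appended to row 1. P = [[2, 6, 7, 9], [4], [5]].
Insert 1: 1 bumps 2 from row 1; 2 bumps 4 from row 2; 4 bumps 5 from row 3; 5 starts row 4. P = [[1, 6, 7, 9], [2], [4], [5]].
Insert 8: 8 bumps 9 from row 1; 9 appends to row 2. P = [[1, 6, 7, 8], [2, 9], [4], [5]].
Insert 3: 3 bumps 6 from row 1; 6 bumps 9 from row 2; 9 appends to row 3. P = [[1, 3, 7, 8], [2, 6], [4, 9], [5]].

So P = [[1, 3, 7, 8], [2, 6], [4, 9], [5]].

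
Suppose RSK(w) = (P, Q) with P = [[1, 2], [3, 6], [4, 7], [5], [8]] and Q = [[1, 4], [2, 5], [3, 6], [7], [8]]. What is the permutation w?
Reverse the RSK construction: for i from n down to 1, find the cell of Q containing i, remove the entry at that cell from P, and reverse-bump it up through P; the value ejected from row 1 is w(i).

Step i=8: Q has 8 at row 5, column 1; remove 8 from row 5 of P and reverse-bump: 8 enters row 4 and ejects 5; 5 enters row 3 and ejects 4; 4 enters row 2 and ejects 3; 3 enters row 1 and ejects 2. So w(8) = 2. P is now [[1, 3], [4, 6], [5, 7], [8]].
Step i=7: Q has 7 at row 4, column 1; remove 8 from row 4 of P and reverse-bump: 8 enters row 3 and ejects 7; 7 enters row 2 and ejects 6; 6 enters row 1 and ejects 3. So w(7) = 3. P is now [[1, 6], [4, 7], [5, 8]].
Step i=6: Q has 6 at row 3, column 2; remove 8 from row 3 of P and reverse-bump: 8 enters row 2 and ejects 7; 7 enters row 1 and ejects 6. So w(6) = 6. P is now [[1, 7], [4, 8], [5]].
Step i=5: Q has 5 at row 2, column 2; remove 8 from row 2 of P and reverse-bump: 8 enters row 1 and ejects 7. So w(5) = 7. P is now [[1, 8], [4], [5]].
Step i=4: Q has 4 at row 1, column 2; remove that cell from P, ejecting 8. So w(4) = 8. P is now [[1], [4], [5]].
Step i=3: Q has 3 at row 3, column 1; remove 5 from row 3 of P and reverse-bump: 5 enters row 2 and ejects 4; 4 enters row 1 and ejects 1. So w(3) = 1. P is now [[4], [5]].
Step i=2: Q has 2 at row 2, column 1; remove 5 from row 2 of P and reverse-bump: 5 enters row 1 and ejects 4. So w(2) = 4. P is now [[5]].
Step i=1: Q has 1 at row 1, column 1; remove that cell from P, ejecting 5. So w(1) = 5. P is now [].

So w = 5 4 1 8 7 6 3 2.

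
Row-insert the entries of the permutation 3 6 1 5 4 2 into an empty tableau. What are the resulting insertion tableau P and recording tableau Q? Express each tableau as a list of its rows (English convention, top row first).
P = [[1, 2], [3, 4], [5], [6]], Q = [[1, 2], [3, 4], [5], [6]]

Insert each entry of the permutation into P by Schensted row insertion, recording in Q the position of each new cell.

After inserting 3: P = [[3]].
After inserting 6: P = [[3, 6]].
After inserting 1: P = [[1, 6], [3]].
After inserting 5: P = [[1, 5], [3, 6]].
After inserting 4: P = [[1, 4], [3, 5], [6]].
After inserting 2: P = [[1, 2], [3, 4], [5], [6]].

So P = [[1, 2], [3, 4], [5], [6]], Q = [[1, 2], [3, 4], [5], [6]].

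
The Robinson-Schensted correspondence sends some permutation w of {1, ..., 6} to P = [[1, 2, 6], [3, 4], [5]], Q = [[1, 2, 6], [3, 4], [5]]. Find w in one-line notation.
3 5 1 4 2 6

Reverse RSK: for i = n, n-1, ..., 1, locate i in Q, remove the corresponding corner cell from P, and reverse-bump its entry up through P; the value ejected from row 1 is w(i).

So w = 3 5 1 4 2 6.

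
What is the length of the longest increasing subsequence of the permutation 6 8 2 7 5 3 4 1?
3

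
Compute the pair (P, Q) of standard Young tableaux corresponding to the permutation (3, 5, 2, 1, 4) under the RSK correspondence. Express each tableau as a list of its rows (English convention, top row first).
P = [[1, 4], [2, 5], [3]], Q = [[1, 2], [3, 5], [4]]

Insert each entry of the permutation into P by Schensted row insertion, recording in Q the position of each new cell.

After inserting 3: P = [[3]].
After inserting 5: P = [[3, 5]].
After inserting 2: P = [[2, 5], [3]].
After inserting 1: P = [[1, 5], [2], [3]].
After inserting 4: P = [[1, 4], [2, 5], [3]].

So P = [[1, 4], [2, 5], [3]], Q = [[1, 2], [3, 5], [4]].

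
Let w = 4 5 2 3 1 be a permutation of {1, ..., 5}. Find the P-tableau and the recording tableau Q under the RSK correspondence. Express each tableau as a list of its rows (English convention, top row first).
P = [[1, 3], [2, 5], [4]], Q = [[1, 2], [3, 4], [5]]

Insert each entry of the permutation into P by Schensted row insertion, recording in Q the position of each new cell.

Insert 4: appended to row 1. P = [[4]].
Insert 5: appended to row 1. P = [[4, 5]].
Insert 2: 2 bumps 4 from row 1; 4 starts row 2. P = [[2, 5], [4]].
Insert 3: 3 bumps 5 from row 1; 5 appends to row 2. P = [[2, 3], [4, 5]].
Insert 1: 1 bumps 2 from row 1; 2 bumps 4 from row 2; 4 starts row 3. P = [[1, 3], [2, 5], [4]].

So P = [[1, 3], [2, 5], [4]], Q = [[1, 2], [3, 4], [5]].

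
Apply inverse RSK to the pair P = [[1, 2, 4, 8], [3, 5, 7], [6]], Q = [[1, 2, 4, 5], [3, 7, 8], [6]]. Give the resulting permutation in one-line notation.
3 6 5 7 8 1 2 4

Reverse the RSK construction: for i from n down to 1, find the cell of Q containing i, remove the entry at that cell from P, and reverse-bump it up through P; the value ejected from row 1 is w(i).

Step i=8: Q has 8 at row 2, column 3; remove 7 from row 2 of P and reverse-bump: 7 enters row 1 and ejects 4. So w(8) = 4. P is now [[1, 2, 7, 8], [3, 5], [6]].
Step i=7: Q has 7 at row 2, column 2; remove 5 from row 2 of P and reverse-bump: 5 enters row 1 and ejects 2. So w(7) = 2. P is now [[1, 5, 7, 8], [3], [6]].
Step i=6: Q has 6 at row 3, column 1; remove 6 from row 3 of P and reverse-bump: 6 enters row 2 and ejects 3; 3 enters row 1 and ejects 1. So w(6) = 1. P is now [[3, 5, 7, 8], [6]].
Step i=5: Q has 5 at row 1, column 4; remove that cell from P, ejecting 8. So w(5) = 8. P is now [[3, 5, 7], [6]].
Step i=4: Q has 4 at row 1, column 3; remove that cell from P, ejecting 7. So w(4) = 7. P is now [[3, 5], [6]].
Step i=3: Q has 3 at row 2, column 1; remove 6 from row 2 of P and reverse-bump: 6 enters row 1 and ejects 5. So w(3) = 5. P is now [[3, 6]].
Step i=2: Q has 2 at row 1, column 2; remove that cell from P, ejecting 6. So w(2) = 6. P is now [[3]].
Step i=1: Q has 1 at row 1, column 1; remove that cell from P, ejecting 3. So w(1) = 3. P is now [].

So w = 3 6 5 7 8 1 2 4.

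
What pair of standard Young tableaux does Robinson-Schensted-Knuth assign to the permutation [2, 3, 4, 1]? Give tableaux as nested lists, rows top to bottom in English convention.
Insert each entry of the permutation into P by Schensted row insertion, recording in Q the position of each new cell.

Insert 2: appended to row 1. P = [[2]], Q = [[1]].
Insert 3: appended to row 1. P = [[2, 3]], Q = [[1, 2]].
Insert 4: appended to row 1. P = [[2, 3, 4]], Q = [[1, 2, 3]].
Insert 1: 1 bumps 2 from row 1; 2 starts row 2. P = [[1, 3, 4], [2]], Q = [[1, 2, 3], [4]].

So P = [[1, 3, 4], [2]], Q = [[1, 2, 3], [4]].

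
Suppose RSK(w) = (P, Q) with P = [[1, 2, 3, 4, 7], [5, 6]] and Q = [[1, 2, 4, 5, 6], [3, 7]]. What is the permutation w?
Reverse the RSK construction: for i from n down to 1, find the cell of Q containing i, remove the entry at that cell from P, and reverse-bump it up through P; the value ejected from row 1 is w(i).

Step i=7: Q has 7 at row 2, column 2; remove 6 from row 2 of P and reverse-bump: 6 enters row 1 and ejects 4. So w(7) = 4. P is now [[1, 2, 3, 6, 7], [5]].
Step i=6: Q has 6 at row 1, column 5; remove that cell from P, ejecting 7. So w(6) = 7. P is now [[1, 2, 3, 6], [5]].
Step i=5: Q has 5 at row 1, column 4; remove that cell from P, ejecting 6. So w(5) = 6. P is now [[1, 2, 3], [5]].
Step i=4: Q has 4 at row 1, column 3; remove that cell from P, ejecting 3. So w(4) = 3. P is now [[1, 2], [5]].
Step i=3: Q has 3 at row 2, column 1; remove 5 from row 2 of P and reverse-bump: 5 enters row 1 and ejects 2. So w(3) = 2. P is now [[1, 5]].
Step i=2: Q has 2 at row 1, column 2; remove that cell from P, ejecting 5. So w(2) = 5. P is now [[1]].
Step i=1: Q has 1 at row 1, column 1; remove that cell from P, ejecting 1. So w(1) = 1. P is now [].

So w = 1 5 2 3 6 7 4.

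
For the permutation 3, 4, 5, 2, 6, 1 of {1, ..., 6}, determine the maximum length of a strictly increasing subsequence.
4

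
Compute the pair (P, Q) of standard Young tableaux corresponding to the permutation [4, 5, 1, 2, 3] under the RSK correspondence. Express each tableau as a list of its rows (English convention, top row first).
Insert each entry of the permutation into P by Schensted row insertion, recording in Q the position of each new cell.

After inserting 4: P = [[4]].
After inserting 5: P = [[4, 5]].
After inserting 1: P = [[1, 5], [4]].
After inserting 2: P = [[1, 2], [4, 5]].
After inserting 3: P = [[1, 2, 3], [4, 5]].

So P = [[1, 2, 3], [4, 5]], Q = [[1, 2, 5], [3, 4]].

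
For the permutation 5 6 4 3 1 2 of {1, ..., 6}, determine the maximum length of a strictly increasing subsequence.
2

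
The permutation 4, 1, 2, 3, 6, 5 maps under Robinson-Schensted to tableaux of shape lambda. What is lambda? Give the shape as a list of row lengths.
RSK row insertion gives P = [[1, 2, 3, 5], [4, 6]], which has shape [4, 2].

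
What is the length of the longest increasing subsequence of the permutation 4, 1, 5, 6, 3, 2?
3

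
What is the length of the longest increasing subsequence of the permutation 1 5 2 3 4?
4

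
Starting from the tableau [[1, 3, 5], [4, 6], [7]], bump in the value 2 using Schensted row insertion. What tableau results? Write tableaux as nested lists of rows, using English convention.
[[1, 2, 5], [3, 6], [4], [7]]

In row 1, 2 replaces 3 (the leftmost entry greater than 2); 3 is bumped to row 2. In row 2, 3 replaces 4 (the leftmost entry greater than 3); 4 is bumped to row 3. In row 3, 4 replaces 7 (the leftmost entry greater than 4); 7 is bumped to row 4. 7 starts a new row 4. The new tableau is [[1, 2, 5], [3, 6], [4], [7]].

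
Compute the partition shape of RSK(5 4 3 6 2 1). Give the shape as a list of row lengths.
Row-insert each entry into an empty tableau.

After inserting 5: P = [[5]].
After inserting 4: P = [[4], [5]].
After inserting 3: P = [[3], [4], [5]].
After inserting 6: P = [[3, 6], [4], [5]].
After inserting 2: P = [[2, 6], [3], [4], [5]].
After inserting 1: P = [[1, 6], [2], [3], [4], [5]].

The final insertion tableau P = [[1, 6], [2], [3], [4], [5]] has shape [2, 1, 1, 1, 1].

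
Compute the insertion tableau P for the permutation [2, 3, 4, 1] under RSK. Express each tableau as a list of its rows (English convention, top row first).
P = [[1, 3, 4], [2]]

After inserting 2: P = [[2]].
After inserting 3: P = [[2, 3]].
After inserting 4: P = [[2, 3, 4]].
After inserting 1: P = [[1, 3, 4], [2]].

So P = [[1, 3, 4], [2]].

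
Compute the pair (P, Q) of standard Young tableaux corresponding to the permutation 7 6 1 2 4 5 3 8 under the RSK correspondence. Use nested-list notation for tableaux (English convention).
P = [[1, 2, 3, 5, 8], [4], [6], [7]], Q = [[1, 4, 5, 6, 8], [2], [3], [7]]

Insert each entry of the permutation into P by Schensted row insertion, recording in Q the position of each new cell.

Insert 7: appended to row 1. P = [[7]], Q = [[1]].
Insert 6: 6 bumps 7 from row 1; 7 starts row 2. P = [[6], [7]], Q = [[1], [2]].
Insert 1: 1 bumps 6 from row 1; 6 bumps 7 from row 2; 7 starts row 3. P = [[1], [6], [7]], Q = [[1], [2], [3]].
Insert 2: appended to row 1. P = [[1, 2], [6], [7]], Q = [[1, 4], [2], [3]].
Insert 4: appended to row 1. P = [[1, 2, 4], [6], [7]], Q = [[1, 4, 5], [2], [3]].
Insert 5: appended to row 1. P = [[1, 2, 4, 5], [6], [7]], Q = [[1, 4, 5, 6], [2], [3]].
Insert 3: 3 bumps 4 from row 1; 4 bumps 6 from row 2; 6 bumps 7 from row 3; 7 starts row 4. P = [[1, 2, 3, 5], [4], [6], [7]], Q = [[1, 4, 5, 6], [2], [3], [7]].
Insert 8: appended to row 1. P = [[1, 2, 3, 5, 8], [4], [6], [7]], Q = [[1, 4, 5, 6, 8], [2], [3], [7]].

So P = [[1, 2, 3, 5, 8], [4], [6], [7]], Q = [[1, 4, 5, 6, 8], [2], [3], [7]].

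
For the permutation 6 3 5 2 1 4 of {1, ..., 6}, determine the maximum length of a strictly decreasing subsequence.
4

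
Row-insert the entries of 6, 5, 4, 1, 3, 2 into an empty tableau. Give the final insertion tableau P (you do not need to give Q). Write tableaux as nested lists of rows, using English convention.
P = [[1, 2], [3], [4], [5], [6]]

Insert 6: appended to row 1. P = [[6]].
Insert 5: 5 bumps 6 from row 1; 6 starts row 2. P = [[5], [6]].
Insert 4: 4 bumps 5 from row 1; 5 bumps 6 from row 2; 6 starts row 3. P = [[4], [5], [6]].
Insert 1: 1 bumps 4 from row 1; 4 bumps 5 from row 2; 5 bumps 6 from row 3; 6 starts row 4. P = [[1], [4], [5], [6]].
Insert 3: appended to row 1. P = [[1, 3], [4], [5], [6]].
Insert 2: 2 bumps 3 from row 1; 3 bumps 4 from row 2; 4 bumps 5 from row 3; 5 bumps 6 from row 4; 6 starts row 5. P = [[1, 2], [3], [4], [5], [6]].

So P = [[1, 2], [3], [4], [5], [6]].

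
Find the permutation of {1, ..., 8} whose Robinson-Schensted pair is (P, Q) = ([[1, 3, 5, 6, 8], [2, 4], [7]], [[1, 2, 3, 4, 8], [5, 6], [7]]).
2 4 5 7 1 6 3 8

Reverse the RSK construction: for i from n down to 1, find the cell of Q containing i, remove the entry at that cell from P, and reverse-bump it up through P; the value ejected from row 1 is w(i).

Step i=8: Q has 8 at row 1, column 5; remove that cell from P, ejecting 8. So w(8) = 8. P is now [[1, 3, 5, 6], [2, 4], [7]].
Step i=7: Q has 7 at row 3, column 1; remove 7 from row 3 of P and reverse-bump: 7 enters row 2 and ejects 4; 4 enters row 1 and ejects 3. So w(7) = 3. P is now [[1, 4, 5, 6], [2, 7]].
Step i=6: Q has 6 at row 2, column 2; remove 7 from row 2 of P and reverse-bump: 7 enters row 1 and ejects 6. So w(6) = 6. P is now [[1, 4, 5, 7], [2]].
Step i=5: Q has 5 at row 2, column 1; remove 2 from row 2 of P and reverse-bump: 2 enters row 1 and ejects 1. So w(5) = 1. P is now [[2, 4, 5, 7]].
Step i=4: Q has 4 at row 1, column 4; remove that cell from P, ejecting 7. So w(4) = 7. P is now [[2, 4, 5]].
Step i=3: Q has 3 at row 1, column 3; remove that cell from P, ejecting 5. So w(3) = 5. P is now [[2, 4]].
Step i=2: Q has 2 at row 1, column 2; remove that cell from P, ejecting 4. So w(2) = 4. P is now [[2]].
Step i=1: Q has 1 at row 1, column 1; remove that cell from P, ejecting 2. So w(1) = 2. P is now [].

So w = 2 4 5 7 1 6 3 8.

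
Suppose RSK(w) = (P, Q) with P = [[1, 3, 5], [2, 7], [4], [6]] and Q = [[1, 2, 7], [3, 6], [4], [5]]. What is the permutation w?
6 7 4 2 1 3 5

Reverse the RSK construction: for i from n down to 1, find the cell of Q containing i, remove the entry at that cell from P, and reverse-bump it up through P; the value ejected from row 1 is w(i).

Step i=7: Q has 7 at row 1, column 3; remove that cell from P, ejecting 5. So w(7) = 5. P is now [[1, 3], [2, 7], [4], [6]].
Step i=6: Q has 6 at row 2, column 2; remove 7 from row 2 of P and reverse-bump: 7 enters row 1 and ejects 3. So w(6) = 3. P is now [[1, 7], [2], [4], [6]].
Step i=5: Q has 5 at row 4, column 1; remove 6 from row 4 of P and reverse-bump: 6 enters row 3 and ejects 4; 4 enters row 2 and ejects 2; 2 enters row 1 and ejects 1. So w(5) = 1. P is now [[2, 7], [4], [6]].
Step i=4: Q has 4 at row 3, column 1; remove 6 from row 3 of P and reverse-bump: 6 enters row 2 and ejects 4; 4 enters row 1 and ejects 2. So w(4) = 2. P is now [[4, 7], [6]].
Step i=3: Q has 3 at row 2, column 1; remove 6 from row 2 of P and reverse-bump: 6 enters row 1 and ejects 4. So w(3) = 4. P is now [[6, 7]].
Step i=2: Q has 2 at row 1, column 2; remove that cell from P, ejecting 7. So w(2) = 7. P is now [[6]].
Step i=1: Q has 1 at row 1, column 1; remove that cell from P, ejecting 6. So w(1) = 6. P is now [].

So w = 6 7 4 2 1 3 5.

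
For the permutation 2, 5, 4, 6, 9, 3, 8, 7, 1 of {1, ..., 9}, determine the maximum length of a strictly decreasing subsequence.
4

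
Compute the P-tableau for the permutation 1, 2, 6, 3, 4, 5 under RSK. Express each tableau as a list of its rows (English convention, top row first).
After inserting 1: P = [[1]].
After inserting 2: P = [[1, 2]].
After inserting 6: P = [[1, 2, 6]].
After inserting 3: P = [[1, 2, 3], [6]].
After inserting 4: P = [[1, 2, 3, 4], [6]].
After inserting 5: P = [[1, 2, 3, 4, 5], [6]].

So P = [[1, 2, 3, 4, 5], [6]].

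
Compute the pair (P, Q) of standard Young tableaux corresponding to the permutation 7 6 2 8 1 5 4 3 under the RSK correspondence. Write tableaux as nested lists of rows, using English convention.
P = [[1, 3], [2, 4], [5, 8], [6], [7]], Q = [[1, 4], [2, 6], [3, 7], [5], [8]]

Insert each entry of the permutation into P by Schensted row insertion, recording in Q the position of each new cell.

Insert 7: appended to row 1. P = [[7]], Q = [[1]].
Insert 6: 6 bumps 7 from row 1; 7 starts row 2. P = [[6], [7]], Q = [[1], [2]].
Insert 2: 2 bumps 6 from row 1; 6 bumps 7 from row 2; 7 starts row 3. P = [[2], [6], [7]], Q = [[1], [2], [3]].
Insert 8: appended to row 1. P = [[2, 8], [6], [7]], Q = [[1, 4], [2], [3]].
Insert 1: 1 bumps 2 from row 1; 2 bumps 6 from row 2; 6 bumps 7 from row 3; 7 starts row 4. P = [[1, 8], [2], [6], [7]], Q = [[1, 4], [2], [3], [5]].
Insert 5: 5 bumps 8 from row 1; 8 appends to row 2. P = [[1, 5], [2, 8], [6], [7]], Q = [[1, 4], [2, 6], [3], [5]].
Insert 4: 4 bumps 5 from row 1; 5 bumps 8 from row 2; 8 appends to row 3. P = [[1, 4], [2, 5], [6, 8], [7]], Q = [[1, 4], [2, 6], [3, 7], [5]].
Insert 3: 3 bumps 4 from row 1; 4 bumps 5 from row 2; 5 bumps 6 from row 3; 6 bumps 7 from row 4; 7 starts row 5. P = [[1, 3], [2, 4], [5, 8], [6], [7]], Q = [[1, 4], [2, 6], [3, 7], [5], [8]].

So P = [[1, 3], [2, 4], [5, 8], [6], [7]], Q = [[1, 4], [2, 6], [3, 7], [5], [8]].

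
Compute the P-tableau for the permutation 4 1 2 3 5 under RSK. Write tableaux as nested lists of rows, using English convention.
P = [[1, 2, 3, 5], [4]]

Insert 4: appended to row 1. P = [[4]].
Insert 1: 1 bumps 4 from row 1; 4 starts row 2. P = [[1], [4]].
Insert 2: appended to row 1. P = [[1, 2], [4]].
Insert 3: appended to row 1. P = [[1, 2, 3], [4]].
Insert 5: appended to row 1. P = [[1, 2, 3, 5], [4]].

So P = [[1, 2, 3, 5], [4]].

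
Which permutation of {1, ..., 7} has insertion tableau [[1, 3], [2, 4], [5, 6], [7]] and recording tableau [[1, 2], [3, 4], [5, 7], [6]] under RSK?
5 7 2 6 4 1 3

Reverse the RSK construction: for i from n down to 1, find the cell of Q containing i, remove the entry at that cell from P, and reverse-bump it up through P; the value ejected from row 1 is w(i).

Step i=7: Q has 7 at row 3, column 2; remove 6 from row 3 of P and reverse-bump: 6 enters row 2 and ejects 4; 4 enters row 1 and ejects 3. So w(7) = 3. P is now [[1, 4], [2, 6], [5], [7]].
Step i=6: Q has 6 at row 4, column 1; remove 7 from row 4 of P and reverse-bump: 7 enters row 3 and ejects 5; 5 enters row 2 and ejects 2; 2 enters row 1 and ejects 1. So w(6) = 1. P is now [[2, 4], [5, 6], [7]].
Step i=5: Q has 5 at row 3, column 1; remove 7 from row 3 of P and reverse-bump: 7 enters row 2 and ejects 6; 6 enters row 1 and ejects 4. So w(5) = 4. P is now [[2, 6], [5, 7]].
Step i=4: Q has 4 at row 2, column 2; remove 7 from row 2 of P and reverse-bump: 7 enters row 1 and ejects 6. So w(4) = 6. P is now [[2, 7], [5]].
Step i=3: Q has 3 at row 2, column 1; remove 5 from row 2 of P and reverse-bump: 5 enters row 1 and ejects 2. So w(3) = 2. P is now [[5, 7]].
Step i=2: Q has 2 at row 1, column 2; remove that cell from P, ejecting 7. So w(2) = 7. P is now [[5]].
Step i=1: Q has 1 at row 1, column 1; remove that cell from P, ejecting 5. So w(1) = 5. P is now [].

So w = 5 7 2 6 4 1 3.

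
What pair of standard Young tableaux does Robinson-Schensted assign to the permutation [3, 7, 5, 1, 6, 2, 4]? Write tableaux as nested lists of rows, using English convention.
P = [[1, 2, 4], [3, 5, 6], [7]], Q = [[1, 2, 5], [3, 6, 7], [4]]

Insert each entry of the permutation into P by Schensted row insertion, recording in Q the position of each new cell.

Insert 3: appended to row 1. P = [[3]].
Insert 7: appended to row 1. P = [[3, 7]].
Insert 5: 5 bumps 7 from row 1; 7 starts row 2. P = [[3, 5], [7]].
Insert 1: 1 bumps 3 from row 1; 3 bumps 7 from row 2; 7 starts row 3. P = [[1, 5], [3], [7]].
Insert 6: appended to row 1. P = [[1, 5, 6], [3], [7]].
Insert 2: 2 bumps 5 from row 1; 5 appends to row 2. P = [[1, 2, 6], [3, 5], [7]].
Insert 4: 4 bumps 6 from row 1; 6 appends to row 2. P = [[1, 2, 4], [3, 5, 6], [7]].

So P = [[1, 2, 4], [3, 5, 6], [7]], Q = [[1, 2, 5], [3, 6, 7], [4]].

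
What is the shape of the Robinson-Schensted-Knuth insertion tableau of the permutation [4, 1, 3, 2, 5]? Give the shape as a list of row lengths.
Row-insert each entry into an empty tableau.

After inserting 4: P = [[4]].
After inserting 1: P = [[1], [4]].
After inserting 3: P = [[1, 3], [4]].
After inserting 2: P = [[1, 2], [3], [4]].
After inserting 5: P = [[1, 2, 5], [3], [4]].

The final insertion tableau P = [[1, 2, 5], [3], [4]] has shape [3, 1, 1].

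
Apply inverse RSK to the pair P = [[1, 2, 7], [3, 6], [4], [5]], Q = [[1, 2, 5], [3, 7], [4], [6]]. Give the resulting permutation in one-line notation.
Reverse RSK: for i = n, n-1, ..., 1, locate i in Q, remove the corresponding corner cell from P, and reverse-bump its entry up through P; the value ejected from row 1 is w(i).

So w = 5 6 4 3 7 1 2.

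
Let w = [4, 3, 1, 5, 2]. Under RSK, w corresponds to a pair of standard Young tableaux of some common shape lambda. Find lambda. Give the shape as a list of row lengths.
[2, 2, 1]

RSK row insertion gives P = [[1, 2], [3, 5], [4]], which has shape [2, 2, 1].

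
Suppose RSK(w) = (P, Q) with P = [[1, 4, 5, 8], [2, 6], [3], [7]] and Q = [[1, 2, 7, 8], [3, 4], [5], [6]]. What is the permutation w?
3 7 2 6 4 1 5 8

Reverse RSK: for i = n, n-1, ..., 1, locate i in Q, remove the corresponding corner cell from P, and reverse-bump its entry up through P; the value ejected from row 1 is w(i).

So w = 3 7 2 6 4 1 5 8.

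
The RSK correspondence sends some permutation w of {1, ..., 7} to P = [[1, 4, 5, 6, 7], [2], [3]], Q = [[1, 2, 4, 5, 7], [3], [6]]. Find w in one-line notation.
Reverse the RSK construction: for i from n down to 1, find the cell of Q containing i, remove the entry at that cell from P, and reverse-bump it up through P; the value ejected from row 1 is w(i).

Step i=7: Q has 7 at row 1, column 5; remove that cell from P, ejecting 7. So w(7) = 7. P is now [[1, 4, 5, 6], [2], [3]].
Step i=6: Q has 6 at row 3, column 1; remove 3 from row 3 of P and reverse-bump: 3 enters row 2 and ejects 2; 2 enters row 1 and ejects 1. So w(6) = 1. P is now [[2, 4, 5, 6], [3]].
Step i=5: Q has 5 at row 1, column 4; remove that cell from P, ejecting 6. So w(5) = 6. P is now [[2, 4, 5], [3]].
Step i=4: Q has 4 at row 1, column 3; remove that cell from P, ejecting 5. So w(4) = 5. P is now [[2, 4], [3]].
Step i=3: Q has 3 at row 2, column 1; remove 3 from row 2 of P and reverse-bump: 3 enters row 1 and ejects 2. So w(3) = 2. P is now [[3, 4]].
Step i=2: Q has 2 at row 1, column 2; remove that cell from P, ejecting 4. So w(2) = 4. P is now [[3]].
Step i=1: Q has 1 at row 1, column 1; remove that cell from P, ejecting 3. So w(1) = 3. P is now [].

So w = 3 4 2 5 6 1 7.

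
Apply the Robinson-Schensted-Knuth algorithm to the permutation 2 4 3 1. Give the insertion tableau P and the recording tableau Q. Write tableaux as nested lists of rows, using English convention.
Insert each entry of the permutation into P by Schensted row insertion, recording in Q the position of each new cell.

After inserting 2: P = [[2]].
After inserting 4: P = [[2, 4]].
After inserting 3: P = [[2, 3], [4]].
After inserting 1: P = [[1, 3], [2], [4]].

So P = [[1, 3], [2], [4]], Q = [[1, 2], [3], [4]].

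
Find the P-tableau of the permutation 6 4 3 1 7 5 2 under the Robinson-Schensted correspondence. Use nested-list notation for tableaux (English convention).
Insert 6: appended to row 1. P = [[6]].
Insert 4: 4 bumps 6 from row 1; 6 starts row 2. P = [[4], [6]].
Insert 3: 3 bumps 4 from row 1; 4 bumps 6 from row 2; 6 starts row 3. P = [[3], [4], [6]].
Insert 1: 1 bumps 3 from row 1; 3 bumps 4 from row 2; 4 bumps 6 from row 3; 6 starts row 4. P = [[1], [3], [4], [6]].
Insert 7: appended to row 1. P = [[1, 7], [3], [4], [6]].
Insert 5: 5 bumps 7 from row 1; 7 appends to row 2. P = [[1, 5], [3, 7], [4], [6]].
Insert 2: 2 bumps 5 from row 1; 5 bumps 7 from row 2; 7 appends to row 3. P = [[1, 2], [3, 5], [4, 7], [6]].

So P = [[1, 2], [3, 5], [4, 7], [6]].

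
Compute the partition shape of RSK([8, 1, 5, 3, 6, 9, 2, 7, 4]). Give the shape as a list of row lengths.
[4, 2, 2, 1]

RSK row insertion gives P = [[1, 2, 4, 7], [3, 6], [5, 9], [8]], which has shape [4, 2, 2, 1].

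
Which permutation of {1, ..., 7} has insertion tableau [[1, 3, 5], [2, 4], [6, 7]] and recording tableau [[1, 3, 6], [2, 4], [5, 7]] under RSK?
6 2 7 4 1 5 3

Reverse the RSK construction: for i from n down to 1, find the cell of Q containing i, remove the entry at that cell from P, and reverse-bump it up through P; the value ejected from row 1 is w(i).

Step i=7: Q has 7 at row 3, column 2; remove 7 from row 3 of P and reverse-bump: 7 enters row 2 and ejects 4; 4 enters row 1 and ejects 3. So w(7) = 3. P is now [[1, 4, 5], [2, 7], [6]].
Step i=6: Q has 6 at row 1, column 3; remove that cell from P, ejecting 5. So w(6) = 5. P is now [[1, 4], [2, 7], [6]].
Step i=5: Q has 5 at row 3, column 1; remove 6 from row 3 of P and reverse-bump: 6 enters row 2 and ejects 2; 2 enters row 1 and ejects 1. So w(5) = 1. P is now [[2, 4], [6, 7]].
Step i=4: Q has 4 at row 2, column 2; remove 7 from row 2 of P and reverse-bump: 7 enters row 1 and ejects 4. So w(4) = 4. P is now [[2, 7], [6]].
Step i=3: Q has 3 at row 1, column 2; remove that cell from P, ejecting 7. So w(3) = 7. P is now [[2], [6]].
Step i=2: Q has 2 at row 2, column 1; remove 6 from row 2 of P and reverse-bump: 6 enters row 1 and ejects 2. So w(2) = 2. P is now [[6]].
Step i=1: Q has 1 at row 1, column 1; remove that cell from P, ejecting 6. So w(1) = 6. P is now [].

So w = 6 2 7 4 1 5 3.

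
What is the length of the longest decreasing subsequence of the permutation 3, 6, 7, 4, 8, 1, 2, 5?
3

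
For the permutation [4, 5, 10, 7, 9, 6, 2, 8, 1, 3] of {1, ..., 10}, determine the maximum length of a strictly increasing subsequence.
4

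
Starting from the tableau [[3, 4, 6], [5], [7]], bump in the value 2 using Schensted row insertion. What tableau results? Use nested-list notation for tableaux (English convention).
[[2, 4, 6], [3], [5], [7]]

In row 1, 2 replaces 3 (the leftmost entry greater than 2); 3 is bumped to row 2. In row 2, 3 replaces 5 (the leftmost entry greater than 3); 5 is bumped to row 3. In row 3, 5 replaces 7 (the leftmost entry greater than 5); 7 is bumped to row 4. 7 starts a new row 4. The new tableau is [[2, 4, 6], [3], [5], [7]].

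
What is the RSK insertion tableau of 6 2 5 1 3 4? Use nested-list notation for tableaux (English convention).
P = [[1, 3, 4], [2, 5], [6]]

Insert 6: appended to row 1. P = [[6]].
Insert 2: 2 bumps 6 from row 1; 6 starts row 2. P = [[2], [6]].
Insert 5: appended to row 1. P = [[2, 5], [6]].
Insert 1: 1 bumps 2 from row 1; 2 bumps 6 from row 2; 6 starts row 3. P = [[1, 5], [2], [6]].
Insert 3: 3 bumps 5 from row 1; 5 appends to row 2. P = [[1, 3], [2, 5], [6]].
Insert 4: appended to row 1. P = [[1, 3, 4], [2, 5], [6]].

So P = [[1, 3, 4], [2, 5], [6]].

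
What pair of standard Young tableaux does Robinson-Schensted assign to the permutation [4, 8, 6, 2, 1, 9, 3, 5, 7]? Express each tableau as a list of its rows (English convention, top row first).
P = [[1, 3, 5, 7], [2, 6, 9], [4], [8]], Q = [[1, 2, 6, 9], [3, 7, 8], [4], [5]]

Insert each entry of the permutation into P by Schensted row insertion, recording in Q the position of each new cell.

Insert 4: appended to row 1. P = [[4]].
Insert 8: appended to row 1. P = [[4, 8]].
Insert 6: 6 bumps 8 from row 1; 8 starts row 2. P = [[4, 6], [8]].
Insert 2: 2 bumps 4 from row 1; 4 bumps 8 from row 2; 8 starts row 3. P = [[2, 6], [4], [8]].
Insert 1: 1 bumps 2 from row 1; 2 bumps 4 from row 2; 4 bumps 8 from row 3; 8 starts row 4. P = [[1, 6], [2], [4], [8]].
Insert 9: appended to row 1. P = [[1, 6, 9], [2], [4], [8]].
Insert 3: 3 bumps 6 from row 1; 6 appends to row 2. P = [[1, 3, 9], [2, 6], [4], [8]].
Insert 5: 5 bumps 9 from row 1; 9 appends to row 2. P = [[1, 3, 5], [2, 6, 9], [4], [8]].
Insert 7: appended to row 1. P = [[1, 3, 5, 7], [2, 6, 9], [4], [8]].

So P = [[1, 3, 5, 7], [2, 6, 9], [4], [8]], Q = [[1, 2, 6, 9], [3, 7, 8], [4], [5]].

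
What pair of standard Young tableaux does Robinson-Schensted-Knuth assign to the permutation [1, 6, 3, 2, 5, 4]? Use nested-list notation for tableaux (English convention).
P = [[1, 2, 4], [3, 5], [6]], Q = [[1, 2, 5], [3, 6], [4]]

Insert each entry of the permutation into P by Schensted row insertion, recording in Q the position of each new cell.

Insert 1: appended to row 1. P = [[1]].
Insert 6: appended to row 1. P = [[1, 6]].
Insert 3: 3 bumps 6 from row 1; 6 starts row 2. P = [[1, 3], [6]].
Insert 2: 2 bumps 3 from row 1; 3 bumps 6 from row 2; 6 starts row 3. P = [[1, 2], [3], [6]].
Insert 5: appended to row 1. P = [[1, 2, 5], [3], [6]].
Insert 4: 4 bumps 5 from row 1; 5 appends to row 2. P = [[1, 2, 4], [3, 5], [6]].

So P = [[1, 2, 4], [3, 5], [6]], Q = [[1, 2, 5], [3, 6], [4]].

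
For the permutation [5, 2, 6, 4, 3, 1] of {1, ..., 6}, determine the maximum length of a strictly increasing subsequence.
2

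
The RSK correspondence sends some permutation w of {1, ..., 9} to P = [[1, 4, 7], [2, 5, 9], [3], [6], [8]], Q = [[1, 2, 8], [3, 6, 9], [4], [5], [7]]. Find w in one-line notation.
3 8 6 5 2 4 1 9 7

Reverse the RSK construction: for i from n down to 1, find the cell of Q containing i, remove the entry at that cell from P, and reverse-bump it up through P; the value ejected from row 1 is w(i).

Step i=9: Q has 9 at row 2, column 3; remove 9 from row 2 of P and reverse-bump: 9 enters row 1 and ejects 7. So w(9) = 7. P is now [[1, 4, 9], [2, 5], [3], [6], [8]].
Step i=8: Q has 8 at row 1, column 3; remove that cell from P, ejecting 9. So w(8) = 9. P is now [[1, 4], [2, 5], [3], [6], [8]].
Step i=7: Q has 7 at row 5, column 1; remove 8 from row 5 of P and reverse-bump: 8 enters row 4 and ejects 6; 6 enters row 3 and ejects 3; 3 enters row 2 and ejects 2; 2 enters row 1 and ejects 1. So w(7) = 1. P is now [[2, 4], [3, 5], [6], [8]].
Step i=6: Q has 6 at row 2, column 2; remove 5 from row 2 of P and reverse-bump: 5 enters row 1 and ejects 4. So w(6) = 4. P is now [[2, 5], [3], [6], [8]].
Step i=5: Q has 5 at row 4, column 1; remove 8 from row 4 of P and reverse-bump: 8 enters row 3 and ejects 6; 6 enters row 2 and ejects 3; 3 enters row 1 and ejects 2. So w(5) = 2. P is now [[3, 5], [6], [8]].
Step i=4: Q has 4 at row 3, column 1; remove 8 from row 3 of P and reverse-bump: 8 enters row 2 and ejects 6; 6 enters row 1 and ejects 5. So w(4) = 5. P is now [[3, 6], [8]].
Step i=3: Q has 3 at row 2, column 1; remove 8 from row 2 of P and reverse-bump: 8 enters row 1 and ejects 6. So w(3) = 6. P is now [[3, 8]].
Step i=2: Q has 2 at row 1, column 2; remove that cell from P, ejecting 8. So w(2) = 8. P is now [[3]].
Step i=1: Q has 1 at row 1, column 1; remove that cell from P, ejecting 3. So w(1) = 3. P is now [].

So w = 3 8 6 5 2 4 1 9 7.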